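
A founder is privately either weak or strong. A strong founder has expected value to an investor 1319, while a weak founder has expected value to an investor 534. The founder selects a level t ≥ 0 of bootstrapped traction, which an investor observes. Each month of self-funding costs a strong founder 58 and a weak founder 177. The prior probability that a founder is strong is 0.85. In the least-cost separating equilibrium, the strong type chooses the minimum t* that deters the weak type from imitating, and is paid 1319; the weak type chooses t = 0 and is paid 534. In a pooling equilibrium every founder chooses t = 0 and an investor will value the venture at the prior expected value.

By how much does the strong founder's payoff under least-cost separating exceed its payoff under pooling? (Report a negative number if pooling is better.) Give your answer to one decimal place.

-139.5

Least-cost separating signal: t* solves 534 = 1319 − 177·t*, so t* = (1319 − 534)/177 ≈ 4.4350.
Strong type's separating payoff: 1319 − 58 × t* = 1319 − 58 × (1319 − 534)/177 = 1319 − 45530/177 ≈ 1061.768.
Pooling payoff: 0.85 × 1319 + 0.15 × 534 = 1201.25.
Difference: 1061.768 − 1201.25 = -139.482, i.e. -139.5 to one decimal place.
The strong type would prefer the pooling outcome.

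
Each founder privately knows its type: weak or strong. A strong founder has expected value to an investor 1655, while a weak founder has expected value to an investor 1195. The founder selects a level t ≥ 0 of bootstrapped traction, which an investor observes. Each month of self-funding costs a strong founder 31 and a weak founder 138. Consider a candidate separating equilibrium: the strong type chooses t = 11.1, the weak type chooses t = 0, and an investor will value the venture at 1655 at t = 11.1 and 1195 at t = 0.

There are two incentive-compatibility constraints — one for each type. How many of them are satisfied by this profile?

2

Weak type: stay at 0 → 1195; mimic → 1655 − 138 × 11.1 = 123.2. IC holds (1195 ≥ 123.2).
Strong type: signal → 1655 − 31 × 11.1 = 1310.9; deviate to 0 → 1195. IC holds (1310.9 ≥ 1195).
2 of 2 constraints hold, so this is a separating equilibrium.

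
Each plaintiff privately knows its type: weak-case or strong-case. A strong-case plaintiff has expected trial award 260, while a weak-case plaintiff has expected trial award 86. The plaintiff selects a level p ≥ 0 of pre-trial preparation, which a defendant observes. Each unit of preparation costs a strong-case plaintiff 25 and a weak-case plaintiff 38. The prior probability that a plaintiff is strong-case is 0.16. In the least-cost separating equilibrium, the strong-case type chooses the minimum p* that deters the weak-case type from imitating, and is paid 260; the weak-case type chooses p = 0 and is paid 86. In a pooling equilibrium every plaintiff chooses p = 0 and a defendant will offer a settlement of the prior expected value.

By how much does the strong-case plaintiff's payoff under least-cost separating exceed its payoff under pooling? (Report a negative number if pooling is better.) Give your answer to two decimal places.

Least-cost separating signal: p* solves 86 = 260 − 38·p*, so p* = (260 − 86)/38 ≈ 4.5789.
Strong-case type's separating payoff: 260 − 25 × p* = 260 − 25 × (260 − 86)/38 = 260 − 4350/38 ≈ 145.5263.
Pooling payoff: 0.16 × 260 + 0.84 × 86 = 113.84.
Difference: 145.5263 − 113.84 = 31.6863, i.e. 31.69 to two decimal places.
The strong-case type prefers to separate.

31.69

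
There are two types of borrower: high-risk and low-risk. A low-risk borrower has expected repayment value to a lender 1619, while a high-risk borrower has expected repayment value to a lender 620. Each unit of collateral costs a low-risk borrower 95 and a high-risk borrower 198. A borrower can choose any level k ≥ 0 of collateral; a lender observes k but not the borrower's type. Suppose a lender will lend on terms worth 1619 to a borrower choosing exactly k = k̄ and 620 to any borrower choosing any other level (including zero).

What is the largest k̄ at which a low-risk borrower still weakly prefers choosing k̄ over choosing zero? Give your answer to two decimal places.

Choosing k̄ yields the low-risk type 1619 − 95·k̄; choosing zero yields 620.
The low-risk type is indifferent at 1619 − 95·k̄ = 620, i.e. k̄ = (1619 − 620) / 95 ≈ 10.52.
For any k̄ above 10.52 the low-risk type would rather pool at zero, so separation collapses.

10.52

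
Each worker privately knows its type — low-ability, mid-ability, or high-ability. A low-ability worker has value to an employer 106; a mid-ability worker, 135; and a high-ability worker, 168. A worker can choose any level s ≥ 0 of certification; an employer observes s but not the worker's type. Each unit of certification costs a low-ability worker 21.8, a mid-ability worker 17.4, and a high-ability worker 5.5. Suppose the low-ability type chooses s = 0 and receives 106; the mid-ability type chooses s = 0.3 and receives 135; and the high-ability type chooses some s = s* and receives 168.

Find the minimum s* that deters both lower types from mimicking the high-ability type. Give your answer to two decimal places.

2.84

Low-ability type (on-path payoff 106) won't mimic when 106 ≥ 168 − 21.8·s*, i.e. s* ≥ 2.84.
Mid-ability type (on-path payoff 135 − 17.4×0.3 = 129.78) won't mimic when 129.78 ≥ 168 − 17.4·s*, i.e. s* ≥ 2.20.
Both must hold, so s* = max(2.84, 2.20) = 2.84. The low-ability type's constraint binds.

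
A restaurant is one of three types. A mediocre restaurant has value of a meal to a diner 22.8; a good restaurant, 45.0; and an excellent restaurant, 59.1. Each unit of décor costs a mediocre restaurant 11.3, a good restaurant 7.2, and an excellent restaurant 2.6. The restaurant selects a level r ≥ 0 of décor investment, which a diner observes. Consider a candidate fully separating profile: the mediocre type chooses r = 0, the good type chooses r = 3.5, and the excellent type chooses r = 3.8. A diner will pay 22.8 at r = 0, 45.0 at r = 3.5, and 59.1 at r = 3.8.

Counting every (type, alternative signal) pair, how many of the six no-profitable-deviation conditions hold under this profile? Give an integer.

Good (own payoff 45.0 − 7.2×3.5 = 19.8): to r=0 gives 22.8 → profitable ✗; to r=3.8 gives 59.1 − 7.2×3.8 = 31.74 → profitable ✗.
Mediocre (own payoff 22.8): to r=3.5 gives 45.0 − 11.3×3.5 = 5.45 → no gain ✓; to r=3.8 gives 59.1 − 11.3×3.8 = 16.16 → no gain ✓.
Excellent (own payoff 59.1 − 2.6×3.8 = 49.22): to r=0 gives 22.8 → no gain ✓; to r=3.5 gives 45.0 − 2.6×3.5 = 35.9 → no gain ✓.
4 of the 6 constraints hold; not an equilibrium.

4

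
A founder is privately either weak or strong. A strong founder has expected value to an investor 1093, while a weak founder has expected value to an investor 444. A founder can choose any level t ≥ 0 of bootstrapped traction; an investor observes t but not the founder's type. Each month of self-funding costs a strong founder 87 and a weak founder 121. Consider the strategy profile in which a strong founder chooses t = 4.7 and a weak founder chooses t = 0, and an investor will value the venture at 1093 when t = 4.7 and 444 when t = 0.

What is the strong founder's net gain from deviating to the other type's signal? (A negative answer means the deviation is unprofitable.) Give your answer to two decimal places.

Playing t = 4.7 the strong founder receives 1093 − 87 × 4.7 = 684.1.
Deviating to t = 0 yields 444 instead.
Gain from deviating: 444 − 684.1 = -240.10.
The gain is negative, so the strong type's incentive-compatibility constraint is satisfied.

-240.10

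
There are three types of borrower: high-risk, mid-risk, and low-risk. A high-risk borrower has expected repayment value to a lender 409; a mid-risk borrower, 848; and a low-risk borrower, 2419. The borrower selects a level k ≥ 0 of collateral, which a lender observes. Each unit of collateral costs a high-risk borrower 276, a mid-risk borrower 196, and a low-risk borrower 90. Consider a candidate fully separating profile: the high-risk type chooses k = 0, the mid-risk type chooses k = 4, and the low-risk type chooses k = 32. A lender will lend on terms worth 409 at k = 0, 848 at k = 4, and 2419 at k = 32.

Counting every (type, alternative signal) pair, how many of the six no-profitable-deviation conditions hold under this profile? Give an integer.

Mid-risk (own payoff 848 − 196×4 = 64): to k=0 gives 409 → profitable ✗; to k=32 gives 2419 − 196×32 = -3853 → no gain ✓.
High-risk (own payoff 409): to k=4 gives 848 − 276×4 = -256 → no gain ✓; to k=32 gives 2419 − 276×32 = -6413 → no gain ✓.
Low-risk (own payoff 2419 − 90×32 = -461): to k=0 gives 409 → profitable ✗; to k=4 gives 848 − 90×4 = 488 → profitable ✗.
3 of the 6 constraints hold; not an equilibrium.

3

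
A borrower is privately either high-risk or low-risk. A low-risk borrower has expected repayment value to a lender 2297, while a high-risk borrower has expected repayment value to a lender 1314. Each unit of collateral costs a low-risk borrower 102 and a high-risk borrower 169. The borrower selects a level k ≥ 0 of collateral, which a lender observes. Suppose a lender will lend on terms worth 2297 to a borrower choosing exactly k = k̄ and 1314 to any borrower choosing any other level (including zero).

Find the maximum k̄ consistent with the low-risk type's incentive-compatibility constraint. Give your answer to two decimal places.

Choosing k̄ yields the low-risk type 2297 − 102·k̄; choosing zero yields 1314.
The low-risk type is indifferent at 2297 − 102·k̄ = 1314, i.e. k̄ = (2297 − 1314) / 102 ≈ 9.64.
For any k̄ above 9.64 the low-risk type would rather pool at zero, so separation collapses.

9.64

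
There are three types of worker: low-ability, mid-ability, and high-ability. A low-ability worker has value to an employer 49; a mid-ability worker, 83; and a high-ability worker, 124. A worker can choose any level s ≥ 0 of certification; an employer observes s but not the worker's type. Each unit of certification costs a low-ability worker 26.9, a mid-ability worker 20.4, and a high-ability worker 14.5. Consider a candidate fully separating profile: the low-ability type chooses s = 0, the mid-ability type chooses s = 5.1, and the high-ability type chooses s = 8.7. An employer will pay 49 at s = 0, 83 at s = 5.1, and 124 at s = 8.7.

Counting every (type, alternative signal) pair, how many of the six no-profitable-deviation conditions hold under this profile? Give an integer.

Low-ability (own payoff 49): to s=5.1 gives 83 − 26.9×5.1 = -54.19 → no gain ✓; to s=8.7 gives 124 − 26.9×8.7 = -110.03 → no gain ✓.
Mid-ability (own payoff 83 − 20.4×5.1 = -21.04): to s=0 gives 49 → profitable ✗; to s=8.7 gives 124 − 20.4×8.7 = -53.48 → no gain ✓.
High-ability (own payoff 124 − 14.5×8.7 = -2.15): to s=0 gives 49 → profitable ✗; to s=5.1 gives 83 − 14.5×5.1 = 9.05 → profitable ✗.
3 of the 6 constraints hold; not an equilibrium.

3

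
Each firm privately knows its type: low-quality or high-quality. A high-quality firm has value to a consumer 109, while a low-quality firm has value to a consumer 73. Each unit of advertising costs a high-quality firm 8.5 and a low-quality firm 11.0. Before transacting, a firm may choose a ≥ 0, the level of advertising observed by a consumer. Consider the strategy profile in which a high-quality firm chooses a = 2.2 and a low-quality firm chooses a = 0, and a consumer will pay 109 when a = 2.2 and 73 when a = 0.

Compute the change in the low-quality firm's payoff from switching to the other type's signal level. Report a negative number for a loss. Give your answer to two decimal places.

Playing a = 0 the low-quality firm receives 73.
Deviating to a = 2.2 brings payment 109 at cost 11.0 × 2.2 = 24.2, netting 84.8.
Gain from deviating: 84.8 − 73 = 11.80.
The gain is positive, so the low-quality type's incentive-compatibility constraint is violated — this profile is not a separating equilibrium.

11.80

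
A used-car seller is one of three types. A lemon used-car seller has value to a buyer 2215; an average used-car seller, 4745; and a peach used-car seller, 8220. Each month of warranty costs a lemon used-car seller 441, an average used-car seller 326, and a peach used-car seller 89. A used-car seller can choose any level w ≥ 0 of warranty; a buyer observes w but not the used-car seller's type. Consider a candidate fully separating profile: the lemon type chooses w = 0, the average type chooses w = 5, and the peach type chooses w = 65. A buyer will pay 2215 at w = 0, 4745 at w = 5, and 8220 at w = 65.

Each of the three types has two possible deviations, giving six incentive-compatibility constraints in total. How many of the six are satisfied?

Peach (own payoff 8220 − 89×65 = 2435): to w=0 gives 2215 → no gain ✓; to w=5 gives 4745 − 89×5 = 4300 → profitable ✗.
Lemon (own payoff 2215): to w=5 gives 4745 − 441×5 = 2540 → profitable ✗; to w=65 gives 8220 − 441×65 = -20445 → no gain ✓.
Average (own payoff 4745 − 326×5 = 3115): to w=0 gives 2215 → no gain ✓; to w=65 gives 8220 − 326×65 = -12970 → no gain ✓.
4 of the 6 constraints hold; not an equilibrium.

4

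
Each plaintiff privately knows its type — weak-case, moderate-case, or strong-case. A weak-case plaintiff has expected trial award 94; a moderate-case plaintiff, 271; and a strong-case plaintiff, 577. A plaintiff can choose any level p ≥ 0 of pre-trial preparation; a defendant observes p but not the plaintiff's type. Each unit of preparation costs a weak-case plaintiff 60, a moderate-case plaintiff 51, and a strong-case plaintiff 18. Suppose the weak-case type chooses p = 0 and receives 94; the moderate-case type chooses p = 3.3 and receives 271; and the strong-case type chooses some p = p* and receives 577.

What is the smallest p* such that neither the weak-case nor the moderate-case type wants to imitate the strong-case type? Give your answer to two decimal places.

Weak-case type (on-path payoff 94) won't mimic when 94 ≥ 577 − 60·p*, i.e. p* ≥ 8.05.
Moderate-case type (on-path payoff 271 − 51×3.3 = 102.7) won't mimic when 102.7 ≥ 577 − 51·p*, i.e. p* ≥ 9.30.
Both must hold, so p* = max(8.05, 9.30) = 9.30. The moderate-case type's constraint binds.

9.30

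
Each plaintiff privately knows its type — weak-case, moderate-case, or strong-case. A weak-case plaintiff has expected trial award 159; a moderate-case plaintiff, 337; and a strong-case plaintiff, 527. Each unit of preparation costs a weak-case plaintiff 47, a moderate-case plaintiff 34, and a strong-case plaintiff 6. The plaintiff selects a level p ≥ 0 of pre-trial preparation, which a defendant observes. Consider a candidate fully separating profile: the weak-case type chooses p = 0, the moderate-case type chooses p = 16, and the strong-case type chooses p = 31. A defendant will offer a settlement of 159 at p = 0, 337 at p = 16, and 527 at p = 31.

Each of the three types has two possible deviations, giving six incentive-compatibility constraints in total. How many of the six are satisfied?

Strong-case (own payoff 527 − 6×31 = 341): to p=0 gives 159 → no gain ✓; to p=16 gives 337 − 6×16 = 241 → no gain ✓.
Weak-case (own payoff 159): to p=16 gives 337 − 47×16 = -415 → no gain ✓; to p=31 gives 527 − 47×31 = -930 → no gain ✓.
Moderate-case (own payoff 337 − 34×16 = -207): to p=0 gives 159 → profitable ✗; to p=31 gives 527 − 34×31 = -527 → no gain ✓.
5 of the 6 constraints hold; not an equilibrium.

5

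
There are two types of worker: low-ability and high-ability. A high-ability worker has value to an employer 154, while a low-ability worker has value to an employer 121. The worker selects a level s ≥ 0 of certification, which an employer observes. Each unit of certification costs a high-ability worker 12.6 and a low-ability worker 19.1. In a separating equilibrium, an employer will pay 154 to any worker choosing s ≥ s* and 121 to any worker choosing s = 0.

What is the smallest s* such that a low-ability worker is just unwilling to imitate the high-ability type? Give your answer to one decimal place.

1.7

A low-ability worker choosing s = 0 receives 121.
Imitating at s* instead would pay 154 at cost 19.1·s*, netting 154 − 19.1·s*.
Indifference: 121 = 154 − 19.1·s*, so s* = (154 − 121) / 19.1 ≈ 1.7.
This is the low-ability type's binding incentive-compatibility constraint; any s ≥ 1.7 sustains separation on that side.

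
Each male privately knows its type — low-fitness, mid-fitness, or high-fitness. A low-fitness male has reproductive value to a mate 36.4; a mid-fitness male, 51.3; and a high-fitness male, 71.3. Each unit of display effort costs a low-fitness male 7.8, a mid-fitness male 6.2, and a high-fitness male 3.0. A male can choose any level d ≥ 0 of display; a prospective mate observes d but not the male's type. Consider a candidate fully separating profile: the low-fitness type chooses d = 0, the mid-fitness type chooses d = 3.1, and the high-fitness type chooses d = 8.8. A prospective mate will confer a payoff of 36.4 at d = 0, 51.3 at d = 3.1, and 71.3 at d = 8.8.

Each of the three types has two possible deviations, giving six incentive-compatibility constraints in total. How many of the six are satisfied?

High-fitness (own payoff 71.3 − 3.0×8.8 = 44.9): to d=0 gives 36.4 → no gain ✓; to d=3.1 gives 51.3 − 3.0×3.1 = 42 → no gain ✓.
Low-fitness (own payoff 36.4): to d=3.1 gives 51.3 − 7.8×3.1 = 27.12 → no gain ✓; to d=8.8 gives 71.3 − 7.8×8.8 = 2.66 → no gain ✓.
Mid-fitness (own payoff 51.3 − 6.2×3.1 = 32.08): to d=0 gives 36.4 → profitable ✗; to d=8.8 gives 71.3 − 6.2×8.8 = 16.74 → no gain ✓.
5 of the 6 constraints hold; not an equilibrium.

5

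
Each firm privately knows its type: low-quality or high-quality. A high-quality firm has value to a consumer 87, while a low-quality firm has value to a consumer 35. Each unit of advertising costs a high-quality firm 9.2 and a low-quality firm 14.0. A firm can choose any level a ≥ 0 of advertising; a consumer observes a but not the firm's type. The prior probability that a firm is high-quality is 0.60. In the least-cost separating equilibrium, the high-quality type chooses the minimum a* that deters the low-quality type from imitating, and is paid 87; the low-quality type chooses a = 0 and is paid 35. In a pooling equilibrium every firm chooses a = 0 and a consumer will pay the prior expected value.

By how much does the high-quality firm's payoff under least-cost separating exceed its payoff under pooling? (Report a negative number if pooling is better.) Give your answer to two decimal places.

Least-cost separating signal: a* solves 35 = 87 − 14.0·a*, so a* = (87 − 35)/14.0 ≈ 3.7143.
High-quality type's separating payoff: 87 − 9.2 × a* = 87 − 9.2 × (87 − 35)/14.0 = 87 − 478.4/14.0 ≈ 52.8286.
Pooling payoff: 0.60 × 87 + 0.40 × 35 = 66.2.
Difference: 52.8286 − 66.2 = -13.3714, i.e. -13.37 to two decimal places.
The high-quality type would prefer the pooling outcome.

-13.37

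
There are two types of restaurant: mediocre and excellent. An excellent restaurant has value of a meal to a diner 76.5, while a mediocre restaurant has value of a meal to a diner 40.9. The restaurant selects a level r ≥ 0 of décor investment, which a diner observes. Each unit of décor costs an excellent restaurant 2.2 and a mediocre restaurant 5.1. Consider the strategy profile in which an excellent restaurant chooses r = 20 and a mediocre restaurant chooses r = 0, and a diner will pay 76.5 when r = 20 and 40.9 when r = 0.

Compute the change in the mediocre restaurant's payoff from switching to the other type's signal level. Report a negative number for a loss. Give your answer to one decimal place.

Playing r = 0 the mediocre restaurant receives 40.9.
Deviating to r = 20 brings payment 76.5 at cost 5.1 × 20 = 102, netting -25.5.
Gain from deviating: -25.5 − 40.9 = -66.4.
The gain is negative, so the mediocre type's incentive-compatibility constraint is satisfied.

-66.4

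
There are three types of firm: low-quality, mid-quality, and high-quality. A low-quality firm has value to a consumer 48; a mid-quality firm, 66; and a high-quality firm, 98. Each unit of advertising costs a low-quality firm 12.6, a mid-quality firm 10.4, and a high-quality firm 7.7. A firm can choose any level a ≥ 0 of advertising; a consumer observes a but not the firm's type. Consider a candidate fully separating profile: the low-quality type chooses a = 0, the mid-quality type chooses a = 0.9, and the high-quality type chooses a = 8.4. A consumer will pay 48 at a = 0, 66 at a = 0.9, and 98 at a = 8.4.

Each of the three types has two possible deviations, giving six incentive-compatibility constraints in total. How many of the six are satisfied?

3

Low-quality (own payoff 48): to a=0.9 gives 66 − 12.6×0.9 = 54.66 → profitable ✗; to a=8.4 gives 98 − 12.6×8.4 = -7.84 → no gain ✓.
Mid-quality (own payoff 66 − 10.4×0.9 = 56.64): to a=0 gives 48 → no gain ✓; to a=8.4 gives 98 − 10.4×8.4 = 10.64 → no gain ✓.
High-quality (own payoff 98 − 7.7×8.4 = 33.32): to a=0 gives 48 → profitable ✗; to a=0.9 gives 66 − 7.7×0.9 = 59.07 → profitable ✗.
3 of the 6 constraints hold; not an equilibrium.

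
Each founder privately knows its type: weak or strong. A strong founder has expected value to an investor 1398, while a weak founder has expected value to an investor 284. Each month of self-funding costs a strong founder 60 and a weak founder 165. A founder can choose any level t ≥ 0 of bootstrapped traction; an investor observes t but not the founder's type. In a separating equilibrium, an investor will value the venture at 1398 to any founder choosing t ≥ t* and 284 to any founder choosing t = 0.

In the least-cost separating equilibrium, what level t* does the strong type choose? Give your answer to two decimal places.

6.75

A weak founder choosing t = 0 receives 284.
Imitating at t* instead would pay 1398 at cost 165·t*, netting 1398 − 165·t*.
Indifference: 284 = 1398 − 165·t*, so t* = (1398 − 284) / 165 ≈ 6.75.
At t* the weak type's incentive constraint just binds; the strong type strictly prefers t* since its per-unit cost is lower.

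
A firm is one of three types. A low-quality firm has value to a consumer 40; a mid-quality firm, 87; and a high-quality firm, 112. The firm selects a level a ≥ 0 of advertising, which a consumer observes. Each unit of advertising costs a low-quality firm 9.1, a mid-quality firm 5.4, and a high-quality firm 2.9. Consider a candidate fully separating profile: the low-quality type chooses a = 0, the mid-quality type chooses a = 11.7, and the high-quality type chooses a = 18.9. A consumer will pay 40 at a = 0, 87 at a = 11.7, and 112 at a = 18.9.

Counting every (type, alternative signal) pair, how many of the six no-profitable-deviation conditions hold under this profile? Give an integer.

5

Mid-quality (own payoff 87 − 5.4×11.7 = 23.82): to a=0 gives 40 → profitable ✗; to a=18.9 gives 112 − 5.4×18.9 = 9.94 → no gain ✓.
High-quality (own payoff 112 − 2.9×18.9 = 57.19): to a=0 gives 40 → no gain ✓; to a=11.7 gives 87 − 2.9×11.7 = 53.07 → no gain ✓.
Low-quality (own payoff 40): to a=11.7 gives 87 − 9.1×11.7 = -19.47 → no gain ✓; to a=18.9 gives 112 − 9.1×18.9 = -59.99 → no gain ✓.
5 of the 6 constraints hold; not an equilibrium.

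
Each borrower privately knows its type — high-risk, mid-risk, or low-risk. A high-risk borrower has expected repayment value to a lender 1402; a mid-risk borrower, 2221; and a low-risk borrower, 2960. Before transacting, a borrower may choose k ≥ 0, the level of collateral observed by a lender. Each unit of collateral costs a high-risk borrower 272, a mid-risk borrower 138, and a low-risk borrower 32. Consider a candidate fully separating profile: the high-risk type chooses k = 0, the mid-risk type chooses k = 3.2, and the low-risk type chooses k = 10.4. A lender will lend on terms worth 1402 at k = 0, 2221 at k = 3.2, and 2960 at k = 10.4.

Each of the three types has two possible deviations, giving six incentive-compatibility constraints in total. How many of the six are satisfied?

6

Mid-risk (own payoff 2221 − 138×3.2 = 1779.4): to k=0 gives 1402 → no gain ✓; to k=10.4 gives 2960 − 138×10.4 = 1524.8 → no gain ✓.
High-risk (own payoff 1402): to k=3.2 gives 2221 − 272×3.2 = 1350.6 → no gain ✓; to k=10.4 gives 2960 − 272×10.4 = 131.2 → no gain ✓.
Low-risk (own payoff 2960 − 32×10.4 = 2627.2): to k=0 gives 1402 → no gain ✓; to k=3.2 gives 2221 − 32×3.2 = 2118.6 → no gain ✓.
6 of the 6 constraints hold; this profile is a separating equilibrium.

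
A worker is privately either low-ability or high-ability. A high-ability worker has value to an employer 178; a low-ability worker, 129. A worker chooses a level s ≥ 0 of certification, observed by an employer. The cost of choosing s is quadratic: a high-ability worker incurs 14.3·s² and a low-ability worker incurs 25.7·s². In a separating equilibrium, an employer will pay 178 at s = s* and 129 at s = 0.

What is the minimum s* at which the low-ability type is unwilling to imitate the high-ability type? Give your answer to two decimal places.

1.38

The low-ability type at s = 0 receives 129; imitating at s* yields 178 − 25.7·s*².
Indifference: 129 = 178 − 25.7·s*², so s*² = (178 − 129) / 25.7 ≈ 1.9066.
s* = √1.9066 ≈ 1.38.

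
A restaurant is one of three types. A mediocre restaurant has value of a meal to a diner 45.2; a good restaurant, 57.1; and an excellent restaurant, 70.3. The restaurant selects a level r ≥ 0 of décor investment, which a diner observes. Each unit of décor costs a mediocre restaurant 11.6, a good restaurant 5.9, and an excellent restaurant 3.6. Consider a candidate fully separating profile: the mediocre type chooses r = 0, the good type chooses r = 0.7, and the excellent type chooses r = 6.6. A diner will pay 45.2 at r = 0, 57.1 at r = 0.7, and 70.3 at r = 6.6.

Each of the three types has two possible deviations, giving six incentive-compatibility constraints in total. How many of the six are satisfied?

Excellent (own payoff 70.3 − 3.6×6.6 = 46.54): to r=0 gives 45.2 → no gain ✓; to r=0.7 gives 57.1 − 3.6×0.7 = 54.58 → profitable ✗.
Good (own payoff 57.1 − 5.9×0.7 = 52.97): to r=0 gives 45.2 → no gain ✓; to r=6.6 gives 70.3 − 5.9×6.6 = 31.36 → no gain ✓.
Mediocre (own payoff 45.2): to r=0.7 gives 57.1 − 11.6×0.7 = 48.98 → profitable ✗; to r=6.6 gives 70.3 − 11.6×6.6 = -6.26 → no gain ✓.
4 of the 6 constraints hold; not an equilibrium.

4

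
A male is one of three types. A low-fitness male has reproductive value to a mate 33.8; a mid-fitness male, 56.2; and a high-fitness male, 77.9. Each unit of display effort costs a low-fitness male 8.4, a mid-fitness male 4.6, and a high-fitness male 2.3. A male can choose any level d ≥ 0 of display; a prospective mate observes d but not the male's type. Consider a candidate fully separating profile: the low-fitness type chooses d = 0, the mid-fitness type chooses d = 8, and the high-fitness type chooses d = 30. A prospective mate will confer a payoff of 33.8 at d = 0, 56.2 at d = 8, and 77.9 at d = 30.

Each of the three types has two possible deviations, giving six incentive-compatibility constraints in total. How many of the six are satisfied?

3

High-fitness (own payoff 77.9 − 2.3×30 = 8.9): to d=0 gives 33.8 → profitable ✗; to d=8 gives 56.2 − 2.3×8 = 37.8 → profitable ✗.
Low-fitness (own payoff 33.8): to d=8 gives 56.2 − 8.4×8 = -11 → no gain ✓; to d=30 gives 77.9 − 8.4×30 = -174.1 → no gain ✓.
Mid-fitness (own payoff 56.2 − 4.6×8 = 19.4): to d=0 gives 33.8 → profitable ✗; to d=30 gives 77.9 − 4.6×30 = -60.1 → no gain ✓.
3 of the 6 constraints hold; not an equilibrium.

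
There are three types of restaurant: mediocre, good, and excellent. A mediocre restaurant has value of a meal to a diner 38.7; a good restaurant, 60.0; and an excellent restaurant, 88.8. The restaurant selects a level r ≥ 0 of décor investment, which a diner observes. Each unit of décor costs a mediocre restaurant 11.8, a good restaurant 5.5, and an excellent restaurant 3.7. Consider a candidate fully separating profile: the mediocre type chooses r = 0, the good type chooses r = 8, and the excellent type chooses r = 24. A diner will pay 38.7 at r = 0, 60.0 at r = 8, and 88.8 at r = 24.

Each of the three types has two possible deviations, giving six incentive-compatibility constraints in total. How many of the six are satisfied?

Mediocre (own payoff 38.7): to r=8 gives 60.0 − 11.8×8 = -34.4 → no gain ✓; to r=24 gives 88.8 − 11.8×24 = -194.4 → no gain ✓.
Excellent (own payoff 88.8 − 3.7×24 = 0): to r=0 gives 38.7 → profitable ✗; to r=8 gives 60.0 − 3.7×8 = 30.4 → profitable ✗.
Good (own payoff 60.0 − 5.5×8 = 16): to r=0 gives 38.7 → profitable ✗; to r=24 gives 88.8 − 5.5×24 = -43.2 → no gain ✓.
3 of the 6 constraints hold; not an equilibrium.

3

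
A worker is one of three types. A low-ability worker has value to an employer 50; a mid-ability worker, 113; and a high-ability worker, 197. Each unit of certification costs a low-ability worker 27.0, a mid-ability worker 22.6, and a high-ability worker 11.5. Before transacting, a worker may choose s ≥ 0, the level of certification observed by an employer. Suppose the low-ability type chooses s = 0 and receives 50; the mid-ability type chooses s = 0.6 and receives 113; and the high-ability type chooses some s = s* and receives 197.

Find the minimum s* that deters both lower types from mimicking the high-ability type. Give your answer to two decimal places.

5.44

Mid-ability type (on-path payoff 113 − 22.6×0.6 = 99.44) won't mimic when 99.44 ≥ 197 − 22.6·s*, i.e. s* ≥ 4.32.
Low-ability type (on-path payoff 50) won't mimic when 50 ≥ 197 − 27.0·s*, i.e. s* ≥ 5.44.
Both must hold, so s* = max(5.44, 4.32) = 5.44. The low-ability type's constraint binds.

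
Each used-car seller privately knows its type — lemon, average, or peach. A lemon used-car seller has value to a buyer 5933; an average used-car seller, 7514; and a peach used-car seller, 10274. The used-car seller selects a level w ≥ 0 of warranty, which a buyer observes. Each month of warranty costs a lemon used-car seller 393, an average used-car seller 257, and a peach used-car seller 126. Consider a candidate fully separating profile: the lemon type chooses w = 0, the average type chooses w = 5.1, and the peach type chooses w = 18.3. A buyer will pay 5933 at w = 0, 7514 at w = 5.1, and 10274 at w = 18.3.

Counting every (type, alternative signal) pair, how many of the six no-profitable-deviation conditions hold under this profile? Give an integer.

6

Peach (own payoff 10274 − 126×18.3 = 7968.2): to w=0 gives 5933 → no gain ✓; to w=5.1 gives 7514 − 126×5.1 = 6871.4 → no gain ✓.
Lemon (own payoff 5933): to w=5.1 gives 7514 − 393×5.1 = 5509.7 → no gain ✓; to w=18.3 gives 10274 − 393×18.3 = 3082.1 → no gain ✓.
Average (own payoff 7514 − 257×5.1 = 6203.3): to w=0 gives 5933 → no gain ✓; to w=18.3 gives 10274 − 257×18.3 = 5570.9 → no gain ✓.
6 of the 6 constraints hold; this profile is a separating equilibrium.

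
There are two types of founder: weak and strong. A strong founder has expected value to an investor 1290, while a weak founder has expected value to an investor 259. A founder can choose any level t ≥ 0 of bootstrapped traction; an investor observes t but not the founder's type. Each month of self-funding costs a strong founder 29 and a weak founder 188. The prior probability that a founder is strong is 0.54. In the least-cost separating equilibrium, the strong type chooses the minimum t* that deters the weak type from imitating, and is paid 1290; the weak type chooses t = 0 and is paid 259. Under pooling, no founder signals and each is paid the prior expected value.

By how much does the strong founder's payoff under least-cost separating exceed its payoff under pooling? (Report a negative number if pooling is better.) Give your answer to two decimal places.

Least-cost separating signal: t* solves 259 = 1290 − 188·t*, so t* = (1290 − 259)/188 ≈ 5.4840.
Strong type's separating payoff: 1290 − 29 × t* = 1290 − 29 × (1290 − 259)/188 = 1290 − 29899/188 ≈ 1130.9628.
Pooling payoff: 0.54 × 1290 + 0.46 × 259 = 815.74.
Difference: 1130.9628 − 815.74 = 315.2228, i.e. 315.22 to two decimal places.
The strong type prefers to separate.

315.22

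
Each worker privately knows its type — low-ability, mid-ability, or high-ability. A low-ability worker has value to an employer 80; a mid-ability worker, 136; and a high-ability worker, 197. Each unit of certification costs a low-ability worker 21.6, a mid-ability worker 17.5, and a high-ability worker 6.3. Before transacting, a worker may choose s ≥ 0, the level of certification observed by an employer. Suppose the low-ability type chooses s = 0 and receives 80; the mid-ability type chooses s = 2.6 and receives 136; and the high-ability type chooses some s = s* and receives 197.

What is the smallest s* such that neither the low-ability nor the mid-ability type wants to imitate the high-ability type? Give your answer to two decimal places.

6.09

Low-ability type (on-path payoff 80) won't mimic when 80 ≥ 197 − 21.6·s*, i.e. s* ≥ 5.42.
Mid-ability type (on-path payoff 136 − 17.5×2.6 = 90.5) won't mimic when 90.5 ≥ 197 − 17.5·s*, i.e. s* ≥ 6.09.
Both must hold, so s* = max(5.42, 6.09) = 6.09. The mid-ability type's constraint binds.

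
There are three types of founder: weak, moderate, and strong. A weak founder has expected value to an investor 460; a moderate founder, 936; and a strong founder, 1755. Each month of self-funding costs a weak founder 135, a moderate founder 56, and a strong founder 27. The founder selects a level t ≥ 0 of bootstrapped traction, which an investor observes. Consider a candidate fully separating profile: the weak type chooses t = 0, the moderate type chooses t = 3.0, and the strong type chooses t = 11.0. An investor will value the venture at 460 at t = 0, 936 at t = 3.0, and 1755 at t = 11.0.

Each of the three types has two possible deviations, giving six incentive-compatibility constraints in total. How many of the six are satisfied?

4

Strong (own payoff 1755 − 27×11.0 = 1458): to t=0 gives 460 → no gain ✓; to t=3.0 gives 936 − 27×3.0 = 855 → no gain ✓.
Weak (own payoff 460): to t=3.0 gives 936 − 135×3.0 = 531 → profitable ✗; to t=11.0 gives 1755 − 135×11.0 = 270 → no gain ✓.
Moderate (own payoff 936 − 56×3.0 = 768): to t=0 gives 460 → no gain ✓; to t=11.0 gives 1755 − 56×11.0 = 1139 → profitable ✗.
4 of the 6 constraints hold; not an equilibrium.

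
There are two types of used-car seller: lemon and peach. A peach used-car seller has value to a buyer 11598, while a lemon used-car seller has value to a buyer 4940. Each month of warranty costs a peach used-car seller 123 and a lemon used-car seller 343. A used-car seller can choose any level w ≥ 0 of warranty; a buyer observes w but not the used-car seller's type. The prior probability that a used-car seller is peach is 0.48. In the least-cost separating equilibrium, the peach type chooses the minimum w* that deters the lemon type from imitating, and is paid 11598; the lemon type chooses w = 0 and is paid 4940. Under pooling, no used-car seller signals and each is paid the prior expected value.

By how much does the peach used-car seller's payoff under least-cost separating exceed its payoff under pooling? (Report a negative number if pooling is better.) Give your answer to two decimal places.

Least-cost separating signal: w* solves 4940 = 11598 − 343·w*, so w* = (11598 − 4940)/343 ≈ 19.4111.
Peach type's separating payoff: 11598 − 123 × w* = 11598 − 123 × (11598 − 4940)/343 = 11598 − 818934/343 ≈ 9210.4373.
Pooling payoff: 0.48 × 11598 + 0.52 × 4940 = 8135.84.
Difference: 9210.4373 − 8135.84 = 1074.5973, i.e. 1074.60 to two decimal places.
The peach type prefers to separate.

1074.60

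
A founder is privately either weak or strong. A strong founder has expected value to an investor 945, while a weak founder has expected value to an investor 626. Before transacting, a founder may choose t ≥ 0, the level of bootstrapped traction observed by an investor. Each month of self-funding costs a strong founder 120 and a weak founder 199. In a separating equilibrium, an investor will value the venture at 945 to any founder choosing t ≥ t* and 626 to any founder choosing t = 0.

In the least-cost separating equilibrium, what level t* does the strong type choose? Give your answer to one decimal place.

A weak founder choosing t = 0 receives 626.
Imitating at t* instead would pay 945 at cost 199·t*, netting 945 − 199·t*.
Indifference: 626 = 945 − 199·t*, so t* = (945 − 626) / 199 ≈ 1.6.
At t* the weak type's incentive constraint just binds; the strong type strictly prefers t* since its per-unit cost is lower.

1.6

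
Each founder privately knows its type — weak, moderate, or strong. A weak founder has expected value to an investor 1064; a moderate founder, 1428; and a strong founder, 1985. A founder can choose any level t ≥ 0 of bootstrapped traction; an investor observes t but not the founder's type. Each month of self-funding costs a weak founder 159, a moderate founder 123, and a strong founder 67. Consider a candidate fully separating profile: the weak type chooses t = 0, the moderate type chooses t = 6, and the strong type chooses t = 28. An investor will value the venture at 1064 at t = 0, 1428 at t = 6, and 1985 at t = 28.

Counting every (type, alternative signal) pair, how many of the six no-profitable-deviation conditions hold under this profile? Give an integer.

Moderate (own payoff 1428 − 123×6 = 690): to t=0 gives 1064 → profitable ✗; to t=28 gives 1985 − 123×28 = -1459 → no gain ✓.
Weak (own payoff 1064): to t=6 gives 1428 − 159×6 = 474 → no gain ✓; to t=28 gives 1985 − 159×28 = -2467 → no gain ✓.
Strong (own payoff 1985 − 67×28 = 109): to t=0 gives 1064 → profitable ✗; to t=6 gives 1428 − 67×6 = 1026 → profitable ✗.
3 of the 6 constraints hold; not an equilibrium.

3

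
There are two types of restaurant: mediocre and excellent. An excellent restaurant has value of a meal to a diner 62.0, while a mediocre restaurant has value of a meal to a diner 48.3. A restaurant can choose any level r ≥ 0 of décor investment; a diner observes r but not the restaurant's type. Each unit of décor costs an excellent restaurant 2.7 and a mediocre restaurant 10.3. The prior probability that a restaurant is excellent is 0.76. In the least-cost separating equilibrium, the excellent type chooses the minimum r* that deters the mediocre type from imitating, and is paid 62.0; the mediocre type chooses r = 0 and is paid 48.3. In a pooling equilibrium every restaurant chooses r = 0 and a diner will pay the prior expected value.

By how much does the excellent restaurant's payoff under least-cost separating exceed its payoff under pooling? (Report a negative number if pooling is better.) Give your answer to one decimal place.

-0.3

Least-cost separating signal: r* solves 48.3 = 62.0 − 10.3·r*, so r* = (62.0 − 48.3)/10.3 ≈ 1.3301.
Excellent type's separating payoff: 62.0 − 2.7 × r* = 62.0 − 2.7 × (62.0 − 48.3)/10.3 = 62.0 − 36.99/10.3 ≈ 58.409.
Pooling payoff: 0.76 × 62.0 + 0.24 × 48.3 = 58.712.
Difference: 58.409 − 58.712 = -0.303, i.e. -0.3 to one decimal place.
The excellent type would prefer the pooling outcome.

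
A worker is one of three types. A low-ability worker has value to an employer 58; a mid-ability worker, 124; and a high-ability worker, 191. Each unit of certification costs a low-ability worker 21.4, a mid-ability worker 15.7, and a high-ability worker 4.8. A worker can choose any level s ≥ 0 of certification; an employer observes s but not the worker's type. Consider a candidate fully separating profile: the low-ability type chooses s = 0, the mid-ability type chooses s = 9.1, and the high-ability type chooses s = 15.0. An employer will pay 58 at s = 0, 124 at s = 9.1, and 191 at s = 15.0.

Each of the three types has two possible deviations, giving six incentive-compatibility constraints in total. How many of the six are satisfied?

5

High-ability (own payoff 191 − 4.8×15.0 = 119): to s=0 gives 58 → no gain ✓; to s=9.1 gives 124 − 4.8×9.1 = 80.32 → no gain ✓.
Mid-ability (own payoff 124 − 15.7×9.1 = -18.87): to s=0 gives 58 → profitable ✗; to s=15.0 gives 191 − 15.7×15.0 = -44.5 → no gain ✓.
Low-ability (own payoff 58): to s=9.1 gives 124 − 21.4×9.1 = -70.74 → no gain ✓; to s=15.0 gives 191 − 21.4×15.0 = -130 → no gain ✓.
5 of the 6 constraints hold; not an equilibrium.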